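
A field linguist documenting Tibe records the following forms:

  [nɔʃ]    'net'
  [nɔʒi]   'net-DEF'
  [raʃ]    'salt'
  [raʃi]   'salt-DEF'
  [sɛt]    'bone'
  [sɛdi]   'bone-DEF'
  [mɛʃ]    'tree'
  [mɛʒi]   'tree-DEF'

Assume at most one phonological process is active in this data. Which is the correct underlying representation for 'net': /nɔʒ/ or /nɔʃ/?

In [nɔʃ] and [nɔʒi] the final segment of 'net' alternates: [ʃ] ~ [ʒ].
The stem 'salt' ([raʃ], [raʃi]) shows [ʃ] unchanged in both environments, so [ʃ] cannot be basic with [ʒ] derived before the DEF suffix.
The underlying segment must be /ʒ/; voiced obstruents become voiceless word-finally, yielding [ʃ] there.

/nɔʒ/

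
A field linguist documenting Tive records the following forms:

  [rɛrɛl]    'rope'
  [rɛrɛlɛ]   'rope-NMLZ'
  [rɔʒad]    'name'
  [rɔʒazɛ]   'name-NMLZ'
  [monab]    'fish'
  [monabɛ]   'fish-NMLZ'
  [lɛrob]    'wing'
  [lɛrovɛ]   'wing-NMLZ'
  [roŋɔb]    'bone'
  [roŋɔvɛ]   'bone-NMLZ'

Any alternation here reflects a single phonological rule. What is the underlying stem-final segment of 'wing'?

The stem for 'wing' ends in [b] in [lɛrob] but [v] in [lɛrovɛ].
Compare 'fish', with invariant [b] in [monab] and [monabɛ]: an analysis with underlying /b/ and a rule producing [v] before the NMLZ suffix would wrongly predict alternation here too.
The underlying segment must be /v/; voiced fricatives become stops word-finally, yielding [b] there.

/v/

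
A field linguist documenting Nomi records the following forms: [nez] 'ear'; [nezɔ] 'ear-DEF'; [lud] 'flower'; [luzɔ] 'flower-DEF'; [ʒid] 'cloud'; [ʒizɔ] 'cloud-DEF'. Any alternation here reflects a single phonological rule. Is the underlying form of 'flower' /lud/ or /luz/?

The stem for 'flower' ends in [d] in [lud] but [z] in [luzɔ].
If /z/ were underlying and a rule turned it into [d] in isolation, 'ear' would also alternate; but it has [z] in both [nez] and [nezɔ].
So /d/ is underlying, and a rule of intervocalic spirantization — voiced stops become fricatives between vowels — gives [z].

/lud/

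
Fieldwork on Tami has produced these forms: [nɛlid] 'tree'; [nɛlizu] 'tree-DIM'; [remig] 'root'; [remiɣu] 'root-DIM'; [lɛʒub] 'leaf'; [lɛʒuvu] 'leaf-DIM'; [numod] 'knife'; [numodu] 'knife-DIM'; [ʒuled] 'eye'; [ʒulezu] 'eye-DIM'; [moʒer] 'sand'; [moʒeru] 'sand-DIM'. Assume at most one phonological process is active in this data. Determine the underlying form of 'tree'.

The root 'tree' surfaces as [nɛlid] and [nɛlizu], with a stem-final [d] ~ [z] alternation.
But 'knife' keeps [d] in both environments ([numod], [numodu]), so there is no rule changing /d/ to [z] before the DIM suffix.
Therefore /z/ is basic and [d] is derived by word-final hardening (voiced fricatives become stops word-finally).
The underlying form of 'tree' is therefore /nɛliz/.

/nɛliz/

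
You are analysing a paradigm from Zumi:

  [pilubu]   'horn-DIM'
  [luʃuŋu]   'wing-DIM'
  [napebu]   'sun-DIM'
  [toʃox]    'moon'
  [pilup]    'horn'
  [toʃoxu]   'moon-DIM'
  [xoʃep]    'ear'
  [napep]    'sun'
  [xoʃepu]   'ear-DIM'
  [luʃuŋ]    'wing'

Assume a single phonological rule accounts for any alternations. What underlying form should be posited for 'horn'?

/pilub/

In [pilup] and [pilubu] the final segment of 'horn' alternates: [p] ~ [b].
But 'ear' keeps [p] in both environments ([xoʃep], [xoʃepu]), so there is no rule changing /p/ to [b] before the DIM suffix.
The underlying segment must be /b/; voiced obstruents become voiceless word-finally, yielding [p] there.
So 'horn' = /pilub/.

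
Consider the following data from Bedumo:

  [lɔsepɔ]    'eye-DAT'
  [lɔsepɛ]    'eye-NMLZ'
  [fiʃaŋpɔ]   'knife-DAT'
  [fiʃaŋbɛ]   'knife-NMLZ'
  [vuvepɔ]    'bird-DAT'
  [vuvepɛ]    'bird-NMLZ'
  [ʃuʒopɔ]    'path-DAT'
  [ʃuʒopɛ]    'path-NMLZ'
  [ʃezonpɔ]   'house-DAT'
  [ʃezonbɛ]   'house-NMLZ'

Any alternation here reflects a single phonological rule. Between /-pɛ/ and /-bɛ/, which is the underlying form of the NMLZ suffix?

The NMLZ morpheme has two allomorphs, [-bɛ] and [-pɛ].
By contrast the DAT suffix keeps its initial [p] throughout — that segment must be underlying.
So the underlying form is /-bɛ/, and voiced stops become voiceless after a vowel.

/-bɛ/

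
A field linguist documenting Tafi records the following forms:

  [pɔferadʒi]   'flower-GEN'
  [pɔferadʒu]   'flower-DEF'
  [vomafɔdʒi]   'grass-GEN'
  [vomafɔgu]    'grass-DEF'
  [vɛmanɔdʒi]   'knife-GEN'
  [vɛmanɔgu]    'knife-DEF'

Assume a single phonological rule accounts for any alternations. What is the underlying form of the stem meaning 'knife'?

In [vɛmanɔdʒi] and [vɛmanɔgu] the final segment of 'knife' alternates: [dʒ] ~ [g].
The stem 'flower' ([pɔferadʒi], [pɔferadʒu]) shows [dʒ] unchanged in both environments, so [dʒ] cannot be basic with [g] derived before the DEF suffix.
So /g/ is underlying, and a rule of palatalization before a front vowel — /g/ becomes palato-alveolar [dʒ] before a front vowel — gives [dʒ].
Hence 'knife' is /vɛmanɔg/ underlyingly.

/vɛmanɔg/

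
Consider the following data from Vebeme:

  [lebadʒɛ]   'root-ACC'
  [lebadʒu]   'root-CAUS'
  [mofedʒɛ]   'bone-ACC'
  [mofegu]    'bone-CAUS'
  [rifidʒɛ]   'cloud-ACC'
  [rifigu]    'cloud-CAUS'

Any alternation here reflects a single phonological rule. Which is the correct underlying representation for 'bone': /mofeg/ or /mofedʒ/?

In [mofedʒɛ] and [mofegu] the final segment of 'bone' alternates: [dʒ] ~ [g].
The stem 'root' ([lebadʒɛ], [lebadʒu]) shows [dʒ] unchanged in both environments, so [dʒ] cannot be basic with [g] derived before the CAUS suffix.
The alternation reflects palatalization before a front vowel: /g/ becomes palato-alveolar [dʒ] before a front vowel. /g/ is underlying.

/mofeg/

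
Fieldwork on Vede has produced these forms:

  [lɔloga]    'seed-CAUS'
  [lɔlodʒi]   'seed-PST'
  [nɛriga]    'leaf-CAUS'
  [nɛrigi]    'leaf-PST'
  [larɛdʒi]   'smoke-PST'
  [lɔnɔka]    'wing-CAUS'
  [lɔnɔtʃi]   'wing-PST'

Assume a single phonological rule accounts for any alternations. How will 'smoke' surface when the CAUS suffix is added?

In [lɔloga] and [lɔlodʒi] the final segment of 'seed' alternates: [g] ~ [dʒ].
The stem 'leaf' ([nɛriga], [nɛrigi]) shows [g] unchanged in both environments, so [g] cannot be basic with [dʒ] derived before the PST suffix.
The alternation reflects depalatalization: palato-alveolar /tʃ/ and /dʒ/ become [k] and [g] when no front vowel follows. /dʒ/ is underlying.
The one attested form of 'smoke', [larɛdʒi], shows underlying /larɛdʒ/. Applying the same rule when no front vowel follows gives [larɛga].

[larɛga]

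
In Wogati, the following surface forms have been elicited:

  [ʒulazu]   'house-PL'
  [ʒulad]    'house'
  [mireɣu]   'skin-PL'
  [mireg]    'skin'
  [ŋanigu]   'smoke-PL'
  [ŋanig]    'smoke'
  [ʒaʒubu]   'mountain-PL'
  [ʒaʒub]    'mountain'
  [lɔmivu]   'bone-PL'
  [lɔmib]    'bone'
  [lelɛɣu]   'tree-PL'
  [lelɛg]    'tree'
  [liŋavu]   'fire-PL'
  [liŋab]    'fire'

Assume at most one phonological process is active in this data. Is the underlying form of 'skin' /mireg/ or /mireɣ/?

/mireɣ/

The stem for 'skin' ends in [ɣ] in [mireɣu] but [g] in [mireg].
Compare 'smoke', with invariant [g] in [ŋanigu] and [ŋanig]: an analysis with underlying /g/ and a rule producing [ɣ] before the PL suffix would wrongly predict alternation here too.
The alternation reflects word-final hardening: voiced fricatives become stops word-finally. /ɣ/ is underlying.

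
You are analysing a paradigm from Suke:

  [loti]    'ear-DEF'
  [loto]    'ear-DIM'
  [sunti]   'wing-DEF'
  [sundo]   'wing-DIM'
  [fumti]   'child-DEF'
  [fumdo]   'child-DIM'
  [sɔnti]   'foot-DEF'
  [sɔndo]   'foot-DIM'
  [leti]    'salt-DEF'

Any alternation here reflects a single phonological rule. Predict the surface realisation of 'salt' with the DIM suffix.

[leto]

The DIM morpheme has two allomorphs, [-do] and [-to].
The DEF suffix, which begins with [t], is invariant after every stem; so [t] is not altered by any rule here.
The DIM suffix is therefore /-do/ underlyingly, with post-vocalic devoicing: voiced stops become voiceless after a vowel.
After 'salt', which ends in a vowel, the suffix surfaces as [-to], giving [leto].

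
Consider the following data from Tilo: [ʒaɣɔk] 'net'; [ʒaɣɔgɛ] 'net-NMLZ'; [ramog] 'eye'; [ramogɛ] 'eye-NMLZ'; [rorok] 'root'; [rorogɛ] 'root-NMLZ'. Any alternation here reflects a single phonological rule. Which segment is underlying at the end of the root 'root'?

/k/

'root' shows [k] ~ [g] at the end of the stem ([rorok] vs [rorogɛ]).
But 'eye' keeps [g] in both environments ([ramog], [ramogɛ]), so there is no rule changing /g/ to [k] in isolation.
The alternation reflects intervocalic voicing: voiceless stops become voiced between vowels. /k/ is underlying.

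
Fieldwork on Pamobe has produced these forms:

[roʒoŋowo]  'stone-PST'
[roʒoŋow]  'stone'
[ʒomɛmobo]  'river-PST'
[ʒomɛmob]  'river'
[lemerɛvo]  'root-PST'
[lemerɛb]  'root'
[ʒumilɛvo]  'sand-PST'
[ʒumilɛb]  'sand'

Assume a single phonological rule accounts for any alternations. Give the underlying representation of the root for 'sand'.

The stem for 'sand' ends in [v] in [ʒumilɛvo] but [b] in [ʒumilɛb].
Compare 'river', with invariant [b] in [ʒomɛmobo] and [ʒomɛmob]: an analysis with underlying /b/ and a rule producing [v] before the PST suffix would wrongly predict alternation here too.
So /v/ is underlying, and a rule of word-final hardening — voiced fricatives become stops word-finally — gives [b].
Hence 'sand' is /ʒumilɛv/ underlyingly.

/ʒumilɛv/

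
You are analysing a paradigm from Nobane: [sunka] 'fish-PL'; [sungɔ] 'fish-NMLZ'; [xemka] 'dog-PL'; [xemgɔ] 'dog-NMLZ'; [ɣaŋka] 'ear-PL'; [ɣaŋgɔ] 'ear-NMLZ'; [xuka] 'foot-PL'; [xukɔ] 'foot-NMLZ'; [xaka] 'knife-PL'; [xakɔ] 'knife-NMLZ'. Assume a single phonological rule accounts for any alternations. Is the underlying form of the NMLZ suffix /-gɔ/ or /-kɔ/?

The NMLZ suffix surfaces as [-gɔ] and [-kɔ], depending on the final segment of the stem.
The PL suffix, which begins with [k], is invariant after every stem; so [k] is not altered by any rule here.
The NMLZ suffix is therefore /-gɔ/ underlyingly, with post-vocalic devoicing: voiced stops become voiceless after a vowel.

/-gɔ/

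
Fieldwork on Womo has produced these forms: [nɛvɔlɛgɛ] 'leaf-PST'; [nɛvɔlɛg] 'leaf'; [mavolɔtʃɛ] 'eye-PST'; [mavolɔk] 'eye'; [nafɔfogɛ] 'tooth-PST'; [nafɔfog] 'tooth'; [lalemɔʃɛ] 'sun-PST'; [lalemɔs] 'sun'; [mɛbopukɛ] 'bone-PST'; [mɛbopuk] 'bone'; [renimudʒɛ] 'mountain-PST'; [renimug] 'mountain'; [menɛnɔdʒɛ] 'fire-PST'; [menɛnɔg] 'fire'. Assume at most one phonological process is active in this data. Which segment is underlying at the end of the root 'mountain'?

/dʒ/

In [renimudʒɛ] and [renimug] the final segment of 'mountain' alternates: [dʒ] ~ [g].
The stem 'leaf' ([nɛvɔlɛgɛ], [nɛvɔlɛg]) shows [g] unchanged in both environments, so [g] cannot be basic with [dʒ] derived before the PST suffix.
So /dʒ/ is underlying, and a rule of depalatalization — palato-alveolar /tʃ/, /dʒ/ and /ʃ/ become [k], [g] and [s] when no front vowel follows — gives [g].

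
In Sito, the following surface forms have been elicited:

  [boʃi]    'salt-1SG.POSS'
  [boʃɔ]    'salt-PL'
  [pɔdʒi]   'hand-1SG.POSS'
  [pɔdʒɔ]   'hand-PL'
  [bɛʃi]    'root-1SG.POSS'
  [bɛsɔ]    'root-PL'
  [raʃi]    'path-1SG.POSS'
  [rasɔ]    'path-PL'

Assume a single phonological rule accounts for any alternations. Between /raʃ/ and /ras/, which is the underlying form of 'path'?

The stem for 'path' ends in [ʃ] in [raʃi] but [s] in [rasɔ].
But 'salt' keeps [ʃ] in both environments ([boʃi], [boʃɔ]), so there is no rule changing /ʃ/ to [s] before the PL suffix.
So /s/ is underlying, and a rule of palatalization before a front vowel — /s/ becomes palato-alveolar [ʃ] before a front vowel — gives [ʃ].

/ras/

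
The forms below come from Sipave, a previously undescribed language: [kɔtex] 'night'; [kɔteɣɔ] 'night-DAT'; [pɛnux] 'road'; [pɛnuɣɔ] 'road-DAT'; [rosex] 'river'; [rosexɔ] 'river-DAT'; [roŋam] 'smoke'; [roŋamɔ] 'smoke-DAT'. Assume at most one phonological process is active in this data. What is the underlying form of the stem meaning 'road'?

/pɛnuɣ/

The root 'road' surfaces as [pɛnux] and [pɛnuɣɔ], with a stem-final [x] ~ [ɣ] alternation.
The stem 'river' ([rosex], [rosexɔ]) shows [x] unchanged in both environments, so [x] cannot be basic with [ɣ] derived before the DAT suffix.
Therefore /ɣ/ is basic and [x] is derived by word-final obstruent devoicing (voiced obstruents become voiceless word-finally).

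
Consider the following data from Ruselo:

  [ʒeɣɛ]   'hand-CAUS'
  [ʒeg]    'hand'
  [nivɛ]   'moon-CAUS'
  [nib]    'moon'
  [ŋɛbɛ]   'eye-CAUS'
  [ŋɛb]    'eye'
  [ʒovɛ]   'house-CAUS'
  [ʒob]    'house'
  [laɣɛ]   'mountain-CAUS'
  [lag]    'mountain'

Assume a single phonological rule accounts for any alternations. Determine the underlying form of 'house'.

/ʒov/

The root 'house' surfaces as [ʒovɛ] and [ʒob], with a stem-final [v] ~ [b] alternation.
The stem 'eye' ([ŋɛbɛ], [ŋɛb]) shows [b] unchanged in both environments, so [b] cannot be basic with [v] derived before the CAUS suffix.
The underlying segment must be /v/; voiced fricatives become stops word-finally, yielding [b] there.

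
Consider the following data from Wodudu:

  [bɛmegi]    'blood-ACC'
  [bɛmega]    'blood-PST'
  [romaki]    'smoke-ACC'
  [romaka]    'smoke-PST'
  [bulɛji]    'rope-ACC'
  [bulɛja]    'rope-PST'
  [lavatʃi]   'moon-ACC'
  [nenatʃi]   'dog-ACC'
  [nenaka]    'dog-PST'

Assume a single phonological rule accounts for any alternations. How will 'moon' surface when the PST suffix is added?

[lavaka]

In [nenatʃi] and [nenaka] the final segment of 'dog' alternates: [tʃ] ~ [k].
The stem 'smoke' ([romaki], [romaka]) shows [k] unchanged in both environments, so [k] cannot be basic with [tʃ] derived before the ACC suffix.
Therefore /tʃ/ is basic and [k] is derived by depalatalization (palato-alveolar /tʃ/ becomes [k] when no front vowel follows).
From [lavatʃi] the stem 'moon' is /lavatʃ/; when no front vowel follows this yields [lavaka].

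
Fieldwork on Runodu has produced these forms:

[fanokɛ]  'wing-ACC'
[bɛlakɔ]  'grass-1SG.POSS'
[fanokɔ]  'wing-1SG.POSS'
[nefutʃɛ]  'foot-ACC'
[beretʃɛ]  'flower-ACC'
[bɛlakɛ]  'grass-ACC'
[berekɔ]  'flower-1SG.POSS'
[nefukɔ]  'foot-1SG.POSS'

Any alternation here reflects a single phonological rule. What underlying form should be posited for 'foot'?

The stem for 'foot' ends in [k] in [nefukɔ] but [tʃ] in [nefutʃɛ].
But 'grass' keeps [k] in both environments ([bɛlakɔ], [bɛlakɛ]), so there is no rule changing /k/ to [tʃ] before the ACC suffix.
The alternation reflects depalatalization: palato-alveolar /tʃ/ becomes [k] when no front vowel follows. /tʃ/ is underlying.

/nefutʃ/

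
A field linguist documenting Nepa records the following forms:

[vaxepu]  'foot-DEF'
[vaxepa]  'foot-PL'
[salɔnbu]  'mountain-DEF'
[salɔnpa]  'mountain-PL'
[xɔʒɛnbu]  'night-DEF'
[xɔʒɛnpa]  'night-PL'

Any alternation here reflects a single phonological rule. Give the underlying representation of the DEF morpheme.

/-bu/

The DEF morpheme has two allomorphs, [-bu] and [-pu].
By contrast the PL suffix keeps its initial [p] throughout — that segment must be underlying.
The DEF suffix is therefore /-bu/ underlyingly, with post-vocalic devoicing: voiced stops become voiceless after a vowel.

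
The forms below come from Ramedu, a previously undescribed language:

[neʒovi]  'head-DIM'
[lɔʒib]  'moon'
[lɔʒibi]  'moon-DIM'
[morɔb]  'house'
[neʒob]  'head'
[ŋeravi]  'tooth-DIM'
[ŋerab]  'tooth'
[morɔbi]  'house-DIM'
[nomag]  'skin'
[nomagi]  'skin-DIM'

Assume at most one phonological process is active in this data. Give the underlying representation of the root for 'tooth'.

In [ŋeravi] and [ŋerab] the final segment of 'tooth' alternates: [v] ~ [b].
If /b/ were underlying and a rule turned it into [v] before the DIM suffix, 'house' would also alternate; but it has [b] in both [morɔbi] and [morɔb].
The alternation reflects word-final hardening: voiced fricatives become stops word-finally. /v/ is underlying.

/ŋerav/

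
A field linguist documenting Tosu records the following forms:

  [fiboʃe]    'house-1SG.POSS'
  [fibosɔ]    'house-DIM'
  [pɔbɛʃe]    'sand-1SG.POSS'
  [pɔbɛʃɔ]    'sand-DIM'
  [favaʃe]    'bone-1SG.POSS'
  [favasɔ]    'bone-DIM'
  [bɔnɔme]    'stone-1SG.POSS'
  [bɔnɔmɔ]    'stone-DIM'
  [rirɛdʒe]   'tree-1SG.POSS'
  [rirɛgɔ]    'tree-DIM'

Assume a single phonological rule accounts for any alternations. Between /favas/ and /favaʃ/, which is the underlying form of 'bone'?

The root 'bone' surfaces as [favaʃe] and [favasɔ], with a stem-final [ʃ] ~ [s] alternation.
If /ʃ/ were underlying and a rule turned it into [s] before the DIM suffix, 'sand' would also alternate; but it has [ʃ] in both [pɔbɛʃe] and [pɔbɛʃɔ].
Therefore /s/ is basic and [ʃ] is derived by palatalization before a front vowel (/g/ and /s/ become palato-alveolar [dʒ] and [ʃ] before a front vowel).

/favas/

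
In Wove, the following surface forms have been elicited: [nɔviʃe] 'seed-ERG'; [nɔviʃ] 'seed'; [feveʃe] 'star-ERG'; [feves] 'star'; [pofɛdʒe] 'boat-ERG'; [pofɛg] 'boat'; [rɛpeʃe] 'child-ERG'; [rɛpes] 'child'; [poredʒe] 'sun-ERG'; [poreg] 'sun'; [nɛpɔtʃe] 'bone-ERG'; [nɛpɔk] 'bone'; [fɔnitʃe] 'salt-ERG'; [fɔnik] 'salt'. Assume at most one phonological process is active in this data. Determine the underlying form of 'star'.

The root 'star' surfaces as [feveʃe] and [feves], with a stem-final [ʃ] ~ [s] alternation.
If /ʃ/ were underlying and a rule turned it into [s] in isolation, 'seed' would also alternate; but it has [ʃ] in both [nɔviʃe] and [nɔviʃ].
The underlying segment must be /s/; /k/, /g/ and /s/ become palato-alveolar [tʃ], [dʒ] and [ʃ] before a front vowel, yielding [ʃ] there.

/feves/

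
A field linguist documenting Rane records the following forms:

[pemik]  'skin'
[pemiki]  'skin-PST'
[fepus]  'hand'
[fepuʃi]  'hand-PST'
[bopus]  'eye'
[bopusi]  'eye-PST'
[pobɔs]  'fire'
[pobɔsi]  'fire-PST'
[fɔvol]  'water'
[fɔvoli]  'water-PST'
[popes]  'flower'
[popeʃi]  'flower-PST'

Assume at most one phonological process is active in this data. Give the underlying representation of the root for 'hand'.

The stem for 'hand' ends in [s] in [fepus] but [ʃ] in [fepuʃi].
Compare 'fire', with invariant [s] in [pobɔs] and [pobɔsi]: an analysis with underlying /s/ and a rule producing [ʃ] before the PST suffix would wrongly predict alternation here too.
Therefore /ʃ/ is basic and [s] is derived by depalatalization (palato-alveolar /ʃ/ becomes [s] when no front vowel follows).

/fepuʃ/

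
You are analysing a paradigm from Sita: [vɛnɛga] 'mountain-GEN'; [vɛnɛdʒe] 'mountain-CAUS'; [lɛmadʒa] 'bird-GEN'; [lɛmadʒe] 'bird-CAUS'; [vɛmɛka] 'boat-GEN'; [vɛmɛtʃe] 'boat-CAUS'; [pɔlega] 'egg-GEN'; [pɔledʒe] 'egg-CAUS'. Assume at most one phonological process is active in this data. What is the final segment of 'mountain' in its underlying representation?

The stem for 'mountain' ends in [g] in [vɛnɛga] but [dʒ] in [vɛnɛdʒe].
If /dʒ/ were underlying and a rule turned it into [g] before the GEN suffix, 'bird' would also alternate; but it has [dʒ] in both [lɛmadʒa] and [lɛmadʒe].
The underlying segment must be /g/; /k/ and /g/ become palato-alveolar [tʃ] and [dʒ] before a front vowel, yielding [dʒ] there.

/g/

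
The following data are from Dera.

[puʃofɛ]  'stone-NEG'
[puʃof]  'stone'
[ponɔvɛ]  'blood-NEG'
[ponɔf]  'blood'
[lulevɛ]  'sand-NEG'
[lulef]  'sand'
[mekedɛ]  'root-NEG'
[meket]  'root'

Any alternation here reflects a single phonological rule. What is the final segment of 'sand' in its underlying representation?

The stem for 'sand' ends in [v] in [lulevɛ] but [f] in [lulef].
But 'stone' keeps [f] in both environments ([puʃofɛ], [puʃof]), so there is no rule changing /f/ to [v] before the NEG suffix.
So /v/ is underlying, and a rule of word-final obstruent devoicing — voiced obstruents become voiceless word-finally — gives [f].

/v/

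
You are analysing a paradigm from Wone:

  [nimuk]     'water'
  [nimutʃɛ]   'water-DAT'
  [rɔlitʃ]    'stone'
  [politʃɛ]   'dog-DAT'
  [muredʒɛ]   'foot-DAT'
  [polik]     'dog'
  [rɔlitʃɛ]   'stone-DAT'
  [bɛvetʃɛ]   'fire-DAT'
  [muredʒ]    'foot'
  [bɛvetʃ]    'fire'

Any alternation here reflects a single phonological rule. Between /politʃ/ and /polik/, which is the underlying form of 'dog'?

The root 'dog' surfaces as [politʃɛ] and [polik], with a stem-final [tʃ] ~ [k] alternation.
Compare 'stone', with invariant [tʃ] in [rɔlitʃɛ] and [rɔlitʃ]: an analysis with underlying /tʃ/ and a rule producing [k] in isolation would wrongly predict alternation here too.
The underlying segment must be /k/; /k/ becomes palato-alveolar [tʃ] before a front vowel, yielding [tʃ] there.

/polik/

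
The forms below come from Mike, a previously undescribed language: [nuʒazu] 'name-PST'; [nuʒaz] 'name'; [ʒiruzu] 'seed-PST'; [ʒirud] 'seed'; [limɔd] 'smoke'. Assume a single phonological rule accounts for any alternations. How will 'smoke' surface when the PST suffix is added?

The stem for 'seed' ends in [z] in [ʒiruzu] but [d] in [ʒirud].
Compare 'name', with invariant [z] in [nuʒazu] and [nuʒaz]: an analysis with underlying /z/ and a rule producing [d] in isolation would wrongly predict alternation here too.
The underlying segment must be /d/; voiced stops become fricatives between vowels, yielding [z] there.
The one attested form of 'smoke', [limɔd], shows underlying /limɔd/. Applying the same rule between vowels gives [limɔzu].

[limɔzu]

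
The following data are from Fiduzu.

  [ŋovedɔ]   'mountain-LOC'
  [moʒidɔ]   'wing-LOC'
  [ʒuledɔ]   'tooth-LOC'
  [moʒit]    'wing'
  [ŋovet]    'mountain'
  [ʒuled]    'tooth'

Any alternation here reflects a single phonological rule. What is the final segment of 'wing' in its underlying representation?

/t/

The stem for 'wing' ends in [t] in [moʒit] but [d] in [moʒidɔ].
Compare 'tooth', with invariant [d] in [ʒuled] and [ʒuledɔ]: an analysis with underlying /d/ and a rule producing [t] in isolation would wrongly predict alternation here too.
So /t/ is underlying, and a rule of intervocalic voicing — voiceless stops become voiced between vowels — gives [d].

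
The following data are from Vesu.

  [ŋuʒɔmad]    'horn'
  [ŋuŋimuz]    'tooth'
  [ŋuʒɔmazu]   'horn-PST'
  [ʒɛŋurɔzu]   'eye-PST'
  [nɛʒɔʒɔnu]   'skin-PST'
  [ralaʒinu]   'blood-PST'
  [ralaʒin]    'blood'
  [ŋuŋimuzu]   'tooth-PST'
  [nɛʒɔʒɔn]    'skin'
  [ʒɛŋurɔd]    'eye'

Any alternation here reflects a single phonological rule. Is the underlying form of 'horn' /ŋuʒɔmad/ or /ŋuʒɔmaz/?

/ŋuʒɔmad/

'horn' shows [d] ~ [z] at the end of the stem ([ŋuʒɔmad] vs [ŋuʒɔmazu]).
The stem 'tooth' ([ŋuŋimuz], [ŋuŋimuzu]) shows [z] unchanged in both environments, so [z] cannot be basic with [d] derived in isolation.
So /d/ is underlying, and a rule of intervocalic spirantization — voiced stops become fricatives between vowels — gives [z].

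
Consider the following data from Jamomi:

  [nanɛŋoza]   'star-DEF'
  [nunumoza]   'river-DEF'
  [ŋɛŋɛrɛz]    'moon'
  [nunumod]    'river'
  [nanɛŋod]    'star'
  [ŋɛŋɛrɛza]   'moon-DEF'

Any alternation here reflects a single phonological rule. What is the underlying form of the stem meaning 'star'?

The stem for 'star' ends in [d] in [nanɛŋod] but [z] in [nanɛŋoza].
But 'moon' keeps [z] in both environments ([ŋɛŋɛrɛz], [ŋɛŋɛrɛza]), so there is no rule changing /z/ to [d] in isolation.
The alternation reflects intervocalic spirantization: voiced stops become fricatives between vowels. /d/ is underlying.
Hence 'star' is /nanɛŋod/ underlyingly.

/nanɛŋod/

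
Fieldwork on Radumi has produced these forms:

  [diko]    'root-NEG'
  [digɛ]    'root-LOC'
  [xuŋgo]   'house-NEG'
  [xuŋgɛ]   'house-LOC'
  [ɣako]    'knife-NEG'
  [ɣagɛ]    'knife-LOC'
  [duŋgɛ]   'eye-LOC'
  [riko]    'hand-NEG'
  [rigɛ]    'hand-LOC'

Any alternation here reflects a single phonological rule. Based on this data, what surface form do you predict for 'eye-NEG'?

The NEG suffix surfaces as [-go] and [-ko], depending on the final segment of the stem.
By contrast the LOC suffix keeps its initial [g] throughout — that segment must be underlying.
The NEG suffix is therefore /-ko/ underlyingly, with post-nasal voicing: voiceless stops become voiced after a nasal.
After 'eye', which ends in a nasal, the suffix surfaces as [-go], giving [duŋgo].

[duŋgo]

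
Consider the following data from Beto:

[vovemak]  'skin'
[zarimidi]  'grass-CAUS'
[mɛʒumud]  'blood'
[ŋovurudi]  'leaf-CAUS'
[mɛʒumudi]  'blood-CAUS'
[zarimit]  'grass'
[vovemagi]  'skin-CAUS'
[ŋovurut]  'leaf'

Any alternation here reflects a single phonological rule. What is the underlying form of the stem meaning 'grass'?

'grass' shows [d] ~ [t] at the end of the stem ([zarimidi] vs [zarimit]).
But 'blood' keeps [d] in both environments ([mɛʒumudi], [mɛʒumud]), so there is no rule changing /d/ to [t] in isolation.
The alternation reflects intervocalic voicing: voiceless stops become voiced between vowels. /t/ is underlying.
So 'grass' = /zarimit/.

/zarimit/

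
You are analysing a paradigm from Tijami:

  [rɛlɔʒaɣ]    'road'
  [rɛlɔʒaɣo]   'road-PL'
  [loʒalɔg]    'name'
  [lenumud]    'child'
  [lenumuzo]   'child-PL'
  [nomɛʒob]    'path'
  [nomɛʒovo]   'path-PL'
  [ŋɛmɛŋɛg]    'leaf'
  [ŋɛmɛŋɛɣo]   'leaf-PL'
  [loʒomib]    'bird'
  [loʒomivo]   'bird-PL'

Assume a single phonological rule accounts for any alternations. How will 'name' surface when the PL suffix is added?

In [ŋɛmɛŋɛg] and [ŋɛmɛŋɛɣo] the final segment of 'leaf' alternates: [g] ~ [ɣ].
But 'road' keeps [ɣ] in both environments ([rɛlɔʒaɣ], [rɛlɔʒaɣo]), so there is no rule changing /ɣ/ to [g] in isolation.
The alternation reflects intervocalic spirantization: voiced stops become fricatives between vowels. /g/ is underlying.
From [loʒalɔg] the stem 'name' is /loʒalɔg/; between vowels this yields [loʒalɔɣo].

[loʒalɔɣo]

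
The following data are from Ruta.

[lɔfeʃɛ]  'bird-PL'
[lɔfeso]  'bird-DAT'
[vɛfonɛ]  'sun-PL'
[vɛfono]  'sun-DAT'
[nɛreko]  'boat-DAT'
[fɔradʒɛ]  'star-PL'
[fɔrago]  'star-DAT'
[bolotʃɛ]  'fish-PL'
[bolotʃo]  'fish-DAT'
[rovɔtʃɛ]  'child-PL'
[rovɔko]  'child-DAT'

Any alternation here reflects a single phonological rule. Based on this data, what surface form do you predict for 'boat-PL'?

In [rovɔtʃɛ] and [rovɔko] the final segment of 'child' alternates: [tʃ] ~ [k].
The stem 'fish' ([bolotʃɛ], [bolotʃo]) shows [tʃ] unchanged in both environments, so [tʃ] cannot be basic with [k] derived before the DAT suffix.
The alternation reflects palatalization before a front vowel: /k/, /g/ and /s/ become palato-alveolar [tʃ], [dʒ] and [ʃ] before a front vowel. /k/ is underlying.
The one attested form of 'boat', [nɛreko], shows underlying /nɛrek/. Applying the same rule before a front vowel gives [nɛretʃɛ].

[nɛretʃɛ]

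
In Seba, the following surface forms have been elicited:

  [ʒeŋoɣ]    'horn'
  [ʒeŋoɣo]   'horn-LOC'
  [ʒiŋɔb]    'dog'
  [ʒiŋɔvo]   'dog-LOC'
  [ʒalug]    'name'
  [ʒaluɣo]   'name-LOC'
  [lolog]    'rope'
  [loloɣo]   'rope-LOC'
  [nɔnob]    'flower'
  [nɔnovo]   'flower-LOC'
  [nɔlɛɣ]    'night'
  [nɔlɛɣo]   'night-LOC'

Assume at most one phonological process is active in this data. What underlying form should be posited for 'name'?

In [ʒalug] and [ʒaluɣo] the final segment of 'name' alternates: [g] ~ [ɣ].
If /ɣ/ were underlying and a rule turned it into [g] in isolation, 'night' would also alternate; but it has [ɣ] in both [nɔlɛɣ] and [nɔlɛɣo].
The underlying segment must be /g/; voiced stops become fricatives between vowels, yielding [ɣ] there.

/ʒalug/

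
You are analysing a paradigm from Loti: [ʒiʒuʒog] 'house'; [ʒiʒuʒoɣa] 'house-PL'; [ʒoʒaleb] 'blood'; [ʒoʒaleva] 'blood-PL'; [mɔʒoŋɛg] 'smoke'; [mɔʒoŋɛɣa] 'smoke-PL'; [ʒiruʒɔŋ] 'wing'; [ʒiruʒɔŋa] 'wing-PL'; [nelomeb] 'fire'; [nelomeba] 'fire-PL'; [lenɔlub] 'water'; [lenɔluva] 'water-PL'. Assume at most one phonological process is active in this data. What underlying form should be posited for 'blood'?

The root 'blood' surfaces as [ʒoʒaleb] and [ʒoʒaleva], with a stem-final [b] ~ [v] alternation.
The stem 'fire' ([nelomeb], [nelomeba]) shows [b] unchanged in both environments, so [b] cannot be basic with [v] derived before the PL suffix.
So /v/ is underlying, and a rule of word-final hardening — voiced fricatives become stops word-finally — gives [b].

/ʒoʒalev/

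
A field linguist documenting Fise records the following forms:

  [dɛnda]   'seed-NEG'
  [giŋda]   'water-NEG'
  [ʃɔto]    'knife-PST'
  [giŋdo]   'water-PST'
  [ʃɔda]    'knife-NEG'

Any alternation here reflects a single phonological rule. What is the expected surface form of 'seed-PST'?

The PST suffix surfaces as [-do] and [-to], depending on the final segment of the stem.
By contrast the NEG suffix keeps its initial [d] throughout — that segment must be underlying.
The PST suffix is therefore /-to/ underlyingly, with post-nasal voicing: voiceless stops become voiced after a nasal.
After 'seed', which ends in a nasal, the suffix surfaces as [-do], giving [dɛndo].

[dɛndo]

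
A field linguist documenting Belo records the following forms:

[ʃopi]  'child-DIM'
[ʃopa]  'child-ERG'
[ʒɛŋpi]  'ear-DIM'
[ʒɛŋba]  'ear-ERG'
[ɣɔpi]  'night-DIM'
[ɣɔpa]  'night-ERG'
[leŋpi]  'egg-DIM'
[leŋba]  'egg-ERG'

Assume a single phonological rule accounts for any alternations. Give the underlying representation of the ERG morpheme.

The ERG morpheme has two allomorphs, [-ba] and [-pa].
The DIM suffix, which begins with [p], is invariant after every stem; so [p] is not altered by any rule here.
So the underlying form is /-ba/, and voiced stops become voiceless after a vowel.

/-ba/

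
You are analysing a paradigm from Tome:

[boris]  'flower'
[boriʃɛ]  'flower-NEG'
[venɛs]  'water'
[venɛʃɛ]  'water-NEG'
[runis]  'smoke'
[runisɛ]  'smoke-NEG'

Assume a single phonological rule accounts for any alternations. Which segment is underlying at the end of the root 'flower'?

'flower' shows [s] ~ [ʃ] at the end of the stem ([boris] vs [boriʃɛ]).
But 'smoke' keeps [s] in both environments ([runis], [runisɛ]), so there is no rule changing /s/ to [ʃ] before the NEG suffix.
The underlying segment must be /ʃ/; palato-alveolar /ʃ/ becomes [s] when no front vowel follows, yielding [s] there.

/ʃ/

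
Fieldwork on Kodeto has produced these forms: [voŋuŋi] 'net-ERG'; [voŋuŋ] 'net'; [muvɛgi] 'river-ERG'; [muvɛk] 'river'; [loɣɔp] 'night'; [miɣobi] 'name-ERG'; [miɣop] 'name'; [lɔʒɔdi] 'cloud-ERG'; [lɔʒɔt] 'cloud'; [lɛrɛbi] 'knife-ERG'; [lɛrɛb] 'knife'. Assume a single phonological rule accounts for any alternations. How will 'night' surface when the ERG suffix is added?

[loɣɔbi]

The root 'name' surfaces as [miɣobi] and [miɣop], with a stem-final [b] ~ [p] alternation.
If /b/ were underlying and a rule turned it into [p] in isolation, 'knife' would also alternate; but it has [b] in both [lɛrɛbi] and [lɛrɛb].
Therefore /p/ is basic and [b] is derived by intervocalic voicing (voiceless stops become voiced between vowels).
The one attested form of 'night', [loɣɔp], shows underlying /loɣɔp/. Applying the same rule between vowels gives [loɣɔbi].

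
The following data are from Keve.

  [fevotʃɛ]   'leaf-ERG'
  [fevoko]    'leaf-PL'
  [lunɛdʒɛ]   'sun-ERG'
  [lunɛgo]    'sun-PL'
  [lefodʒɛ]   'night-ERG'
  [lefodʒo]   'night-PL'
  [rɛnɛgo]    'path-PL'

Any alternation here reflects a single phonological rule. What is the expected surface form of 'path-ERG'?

[rɛnɛdʒɛ]

'sun' shows [dʒ] ~ [g] at the end of the stem ([lunɛdʒɛ] vs [lunɛgo]).
If /dʒ/ were underlying and a rule turned it into [g] before the PL suffix, 'night' would also alternate; but it has [dʒ] in both [lefodʒɛ] and [lefodʒo].
Therefore /g/ is basic and [dʒ] is derived by palatalization before a front vowel (/k/ and /g/ become palato-alveolar [tʃ] and [dʒ] before a front vowel).
The one attested form of 'path', [rɛnɛgo], shows underlying /rɛnɛg/. Applying the same rule before a front vowel gives [rɛnɛdʒɛ].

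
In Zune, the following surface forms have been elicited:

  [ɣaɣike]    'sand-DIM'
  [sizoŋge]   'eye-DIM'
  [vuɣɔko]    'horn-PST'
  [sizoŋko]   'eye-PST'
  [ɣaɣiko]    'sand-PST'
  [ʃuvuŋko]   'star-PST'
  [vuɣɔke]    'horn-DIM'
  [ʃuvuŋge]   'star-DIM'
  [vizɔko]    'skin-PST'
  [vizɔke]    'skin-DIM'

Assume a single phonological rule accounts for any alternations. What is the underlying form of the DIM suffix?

The DIM morpheme has two allomorphs, [-ge] and [-ke].
By contrast the PST suffix keeps its initial [k] throughout — that segment must be underlying.
So the underlying form is /-ge/, and voiced stops become voiceless after a vowel.

/-ge/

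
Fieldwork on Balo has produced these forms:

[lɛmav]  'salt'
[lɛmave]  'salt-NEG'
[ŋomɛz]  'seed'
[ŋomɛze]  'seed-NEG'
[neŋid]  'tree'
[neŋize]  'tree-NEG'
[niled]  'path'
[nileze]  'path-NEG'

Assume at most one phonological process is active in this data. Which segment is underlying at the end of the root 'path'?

The stem for 'path' ends in [d] in [niled] but [z] in [nileze].
If /z/ were underlying and a rule turned it into [d] in isolation, 'seed' would also alternate; but it has [z] in both [ŋomɛz] and [ŋomɛze].
So /d/ is underlying, and a rule of intervocalic spirantization — voiced stops become fricatives between vowels — gives [z].

/d/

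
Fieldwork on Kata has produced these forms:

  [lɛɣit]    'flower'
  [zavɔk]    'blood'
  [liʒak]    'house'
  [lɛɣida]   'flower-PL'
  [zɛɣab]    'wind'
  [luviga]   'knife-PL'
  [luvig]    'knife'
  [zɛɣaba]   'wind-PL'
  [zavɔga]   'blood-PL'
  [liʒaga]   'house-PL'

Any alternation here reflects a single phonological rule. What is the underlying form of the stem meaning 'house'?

In [liʒak] and [liʒaga] the final segment of 'house' alternates: [k] ~ [g].
If /g/ were underlying and a rule turned it into [k] in isolation, 'knife' would also alternate; but it has [g] in both [luvig] and [luviga].
Therefore /k/ is basic and [g] is derived by intervocalic voicing (voiceless stops become voiced between vowels).

/liʒak/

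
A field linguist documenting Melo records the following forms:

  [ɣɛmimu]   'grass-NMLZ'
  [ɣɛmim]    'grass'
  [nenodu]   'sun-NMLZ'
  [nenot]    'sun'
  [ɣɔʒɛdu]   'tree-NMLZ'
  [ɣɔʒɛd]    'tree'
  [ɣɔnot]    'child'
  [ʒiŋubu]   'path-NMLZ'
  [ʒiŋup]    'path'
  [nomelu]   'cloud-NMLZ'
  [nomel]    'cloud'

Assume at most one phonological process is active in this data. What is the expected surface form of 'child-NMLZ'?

[ɣɔnodu]

In [nenodu] and [nenot] the final segment of 'sun' alternates: [d] ~ [t].
The stem 'tree' ([ɣɔʒɛdu], [ɣɔʒɛd]) shows [d] unchanged in both environments, so [d] cannot be basic with [t] derived in isolation.
So /t/ is underlying, and a rule of intervocalic voicing — voiceless stops become voiced between vowels — gives [d].
The one attested form of 'child', [ɣɔnot], shows underlying /ɣɔnot/. Applying the same rule between vowels gives [ɣɔnodu].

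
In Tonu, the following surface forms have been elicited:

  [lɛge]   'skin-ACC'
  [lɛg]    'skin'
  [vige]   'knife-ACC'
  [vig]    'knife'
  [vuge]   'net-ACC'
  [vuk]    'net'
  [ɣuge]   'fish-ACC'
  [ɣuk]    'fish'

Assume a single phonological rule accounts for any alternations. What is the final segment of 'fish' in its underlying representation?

/k/

The stem for 'fish' ends in [g] in [ɣuge] but [k] in [ɣuk].
But 'knife' keeps [g] in both environments ([vige], [vig]), so there is no rule changing /g/ to [k] in isolation.
The underlying segment must be /k/; voiceless stops become voiced between vowels, yielding [g] there.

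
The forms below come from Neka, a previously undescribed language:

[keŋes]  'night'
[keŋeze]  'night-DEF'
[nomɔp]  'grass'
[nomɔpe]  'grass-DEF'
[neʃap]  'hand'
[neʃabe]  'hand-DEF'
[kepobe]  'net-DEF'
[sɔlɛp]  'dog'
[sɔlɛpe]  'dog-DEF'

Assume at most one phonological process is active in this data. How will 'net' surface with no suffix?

[kepop]

In [neʃap] and [neʃabe] the final segment of 'hand' alternates: [p] ~ [b].
The stem 'dog' ([sɔlɛp], [sɔlɛpe]) shows [p] unchanged in both environments, so [p] cannot be basic with [b] derived before the DEF suffix.
The underlying segment must be /b/; voiced obstruents become voiceless word-finally, yielding [p] there.
The one attested form of 'net', [kepobe], shows underlying /kepob/. Applying the same rule word-finally gives [kepop].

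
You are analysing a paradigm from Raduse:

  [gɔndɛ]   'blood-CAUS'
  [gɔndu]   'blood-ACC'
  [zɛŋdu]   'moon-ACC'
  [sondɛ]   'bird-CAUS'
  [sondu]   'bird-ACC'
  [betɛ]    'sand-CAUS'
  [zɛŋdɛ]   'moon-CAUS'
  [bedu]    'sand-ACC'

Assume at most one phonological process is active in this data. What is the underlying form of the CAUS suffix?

/-tɛ/

The CAUS morpheme has two allomorphs, [-dɛ] and [-tɛ].
By contrast the ACC suffix keeps its initial [d] throughout — that segment must be underlying.
So the underlying form is /-tɛ/, and voiceless stops become voiced after a nasal.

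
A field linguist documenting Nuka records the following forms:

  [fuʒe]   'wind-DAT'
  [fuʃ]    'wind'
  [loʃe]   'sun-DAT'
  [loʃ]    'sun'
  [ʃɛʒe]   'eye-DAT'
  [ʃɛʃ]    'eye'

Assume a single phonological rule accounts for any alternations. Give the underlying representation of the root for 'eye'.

/ʃɛʒ/

The root 'eye' surfaces as [ʃɛʒe] and [ʃɛʃ], with a stem-final [ʒ] ~ [ʃ] alternation.
If /ʃ/ were underlying and a rule turned it into [ʒ] before the DAT suffix, 'sun' would also alternate; but it has [ʃ] in both [loʃe] and [loʃ].
The underlying segment must be /ʒ/; voiced obstruents become voiceless word-finally, yielding [ʃ] there.
The underlying form of 'eye' is therefore /ʃɛʒ/.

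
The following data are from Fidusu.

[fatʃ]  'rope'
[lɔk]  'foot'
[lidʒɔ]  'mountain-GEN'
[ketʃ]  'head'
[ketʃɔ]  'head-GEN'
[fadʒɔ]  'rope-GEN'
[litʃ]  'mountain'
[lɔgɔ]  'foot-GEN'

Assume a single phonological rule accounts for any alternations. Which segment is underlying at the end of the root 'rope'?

The root 'rope' surfaces as [fatʃ] and [fadʒɔ], with a stem-final [tʃ] ~ [dʒ] alternation.
The stem 'head' ([ketʃ], [ketʃɔ]) shows [tʃ] unchanged in both environments, so [tʃ] cannot be basic with [dʒ] derived before the GEN suffix.
The underlying segment must be /dʒ/; voiced obstruents become voiceless word-finally, yielding [tʃ] there.

/dʒ/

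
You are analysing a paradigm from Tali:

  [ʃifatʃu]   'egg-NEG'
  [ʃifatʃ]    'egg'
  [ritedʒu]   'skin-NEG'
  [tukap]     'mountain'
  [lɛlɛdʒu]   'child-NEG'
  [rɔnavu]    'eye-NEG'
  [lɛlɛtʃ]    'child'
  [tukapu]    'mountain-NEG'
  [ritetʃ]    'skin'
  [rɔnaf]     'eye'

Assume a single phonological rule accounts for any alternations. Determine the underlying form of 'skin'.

/ritedʒ/

The root 'skin' surfaces as [ritetʃ] and [ritedʒu], with a stem-final [tʃ] ~ [dʒ] alternation.
The stem 'egg' ([ʃifatʃ], [ʃifatʃu]) shows [tʃ] unchanged in both environments, so [tʃ] cannot be basic with [dʒ] derived before the NEG suffix.
Therefore /dʒ/ is basic and [tʃ] is derived by word-final obstruent devoicing (voiced obstruents become voiceless word-finally).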